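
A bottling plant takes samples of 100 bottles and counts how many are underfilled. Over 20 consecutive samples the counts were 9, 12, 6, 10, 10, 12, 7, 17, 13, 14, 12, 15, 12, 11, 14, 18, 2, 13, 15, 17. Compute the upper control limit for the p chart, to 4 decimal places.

p̄ = Σdᵢ / (k·n) = 239 / (20 × 100) = 0.11950
UCL = p̄ + 3·√(p̄(1−p̄)/n) = 0.11950 + 3 × √(0.11950×0.88050/100) = 0.11950 + 3 × 0.03244 = 0.21681

0.2168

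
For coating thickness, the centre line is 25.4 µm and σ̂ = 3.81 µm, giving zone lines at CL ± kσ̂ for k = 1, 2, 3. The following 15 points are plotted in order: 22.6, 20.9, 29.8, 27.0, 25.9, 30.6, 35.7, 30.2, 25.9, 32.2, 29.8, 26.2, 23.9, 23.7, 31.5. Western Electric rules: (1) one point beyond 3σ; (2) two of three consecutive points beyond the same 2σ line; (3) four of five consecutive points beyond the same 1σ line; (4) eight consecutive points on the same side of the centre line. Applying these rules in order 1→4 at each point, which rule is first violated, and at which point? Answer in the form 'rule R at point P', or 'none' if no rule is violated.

Zone of each point (C = within 1σ̂, B = 1σ̂–2σ̂, A = 2σ̂–3σ̂, * = beyond 3σ̂; sign = side of CL): 1:-C, 2:-B, 3:+B, 4:+C, 5:+C, 6:+B, 7:+A, 8:+B, 9:+C, 10:+B, 11:+B, 12:+C, 13:-C, 14:-C, 15:+B
Rule 3 (four of five consecutive points beyond the same 1σ limit) is satisfied at point 10.

rule 3 at point 10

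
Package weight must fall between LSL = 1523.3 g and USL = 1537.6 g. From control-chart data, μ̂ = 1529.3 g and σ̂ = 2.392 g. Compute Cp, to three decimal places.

Cp = (USL − LSL) / (6σ̂) = (1537.6 − 1523.3) / (6 × 2.392) = 14.3000 / 14.3520 = 0.9964

0.996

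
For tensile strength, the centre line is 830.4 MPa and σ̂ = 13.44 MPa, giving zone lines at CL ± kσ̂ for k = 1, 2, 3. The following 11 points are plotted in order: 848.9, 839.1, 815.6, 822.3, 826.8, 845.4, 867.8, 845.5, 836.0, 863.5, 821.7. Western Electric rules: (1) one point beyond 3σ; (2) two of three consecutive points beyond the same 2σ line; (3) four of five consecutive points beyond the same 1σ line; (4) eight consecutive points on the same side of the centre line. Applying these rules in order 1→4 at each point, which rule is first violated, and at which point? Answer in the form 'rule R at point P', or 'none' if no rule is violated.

Zone of each point (C = within 1σ̂, B = 1σ̂–2σ̂, A = 2σ̂–3σ̂, * = beyond 3σ̂; sign = side of CL): 1:+B, 2:+C, 3:-B, 4:-C, 5:-C, 6:+B, 7:+A, 8:+B, 9:+C, 10:+A, 11:-C
Rule 3 (four of five consecutive points beyond the same 1σ limit) is satisfied at point 10.

rule 3 at point 10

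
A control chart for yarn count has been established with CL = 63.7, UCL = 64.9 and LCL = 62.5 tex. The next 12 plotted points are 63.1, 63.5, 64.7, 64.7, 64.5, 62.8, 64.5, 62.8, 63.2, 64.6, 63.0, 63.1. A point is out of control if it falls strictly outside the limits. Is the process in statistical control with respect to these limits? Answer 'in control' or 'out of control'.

All 12 points lie within [62.5, 64.9].

in control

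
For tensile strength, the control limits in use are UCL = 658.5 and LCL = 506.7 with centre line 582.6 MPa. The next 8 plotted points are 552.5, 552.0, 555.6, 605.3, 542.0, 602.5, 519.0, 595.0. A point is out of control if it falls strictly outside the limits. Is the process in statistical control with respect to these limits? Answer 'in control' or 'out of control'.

All 8 points lie within [506.7, 658.5].

in control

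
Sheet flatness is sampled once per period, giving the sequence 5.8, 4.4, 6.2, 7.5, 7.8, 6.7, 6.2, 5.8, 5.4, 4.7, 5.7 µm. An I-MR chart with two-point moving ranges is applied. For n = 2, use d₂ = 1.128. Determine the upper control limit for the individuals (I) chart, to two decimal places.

X̄ = (5.8 + 4.4 + 6.2 + 7.5 + 7.8 + 6.7 + 6.2 + 5.8 + 5.4 + 4.7 + 5.7) / 11 = 6.0182
Moving ranges: 1.4, 1.8, 1.3, 0.3, 1.1, 0.5, 0.4, 0.4, 0.7, 1.0; M̄R̄ = 8.9000 / 10 = 0.8900
UCL = X̄ + 3·M̄R̄/d₂ = 6.0182 + 3 × 0.8900 / 1.128 = 8.3852

8.39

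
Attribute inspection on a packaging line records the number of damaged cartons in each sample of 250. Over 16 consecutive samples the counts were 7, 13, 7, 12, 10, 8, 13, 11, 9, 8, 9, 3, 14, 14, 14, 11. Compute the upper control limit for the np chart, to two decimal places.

19.57

p̄ = Σdᵢ / (k·n) = 163 / (16 × 250) = 0.04075
UCL = np̄ + 3·√(np̄(1−p̄)) = 10.1875 + 3 × √(10.1875×0.95925) = 10.1875 + 3 × 3.1261 = 19.5657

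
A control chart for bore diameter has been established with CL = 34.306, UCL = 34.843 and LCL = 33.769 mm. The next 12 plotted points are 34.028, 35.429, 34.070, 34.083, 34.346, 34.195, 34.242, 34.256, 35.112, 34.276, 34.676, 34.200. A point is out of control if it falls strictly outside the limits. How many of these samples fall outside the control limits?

Compare each point to [33.769, 34.843]: sample 2 = 35.429 > UCL; sample 9 = 35.112 > UCL.

2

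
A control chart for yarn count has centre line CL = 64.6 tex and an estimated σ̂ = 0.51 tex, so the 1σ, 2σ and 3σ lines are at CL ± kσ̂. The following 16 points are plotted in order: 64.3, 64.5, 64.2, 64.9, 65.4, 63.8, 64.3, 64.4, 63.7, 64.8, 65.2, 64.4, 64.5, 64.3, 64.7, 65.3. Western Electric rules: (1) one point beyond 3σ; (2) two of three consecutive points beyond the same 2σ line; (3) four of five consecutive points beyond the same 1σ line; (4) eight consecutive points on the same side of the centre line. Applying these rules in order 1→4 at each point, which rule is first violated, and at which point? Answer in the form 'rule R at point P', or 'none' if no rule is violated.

none

Zone of each point (C = within 1σ̂, B = 1σ̂–2σ̂, A = 2σ̂–3σ̂, * = beyond 3σ̂; sign = side of CL): 1:-C, 2:-C, 3:-C, 4:+C, 5:+B, 6:-B, 7:-C, 8:-C, 9:-B, 10:+C, 11:+B, 12:-C, 13:-C, 14:-C, 15:+C, 16:+B
No rule fires across all 16 points.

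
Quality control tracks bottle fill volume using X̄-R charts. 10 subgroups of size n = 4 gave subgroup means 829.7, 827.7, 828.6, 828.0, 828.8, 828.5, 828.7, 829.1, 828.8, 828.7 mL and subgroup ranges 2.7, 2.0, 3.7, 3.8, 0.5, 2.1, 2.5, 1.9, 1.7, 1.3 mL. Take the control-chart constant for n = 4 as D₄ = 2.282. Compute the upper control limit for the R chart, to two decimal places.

R̄ = (2.7 + 2.0 + 3.7 + 3.8 + 0.5 + 2.1 + 2.5 + 1.9 + 1.7 + 1.3) / 10 = 22.2000 / 10 = 2.2200
UCL_R = D₄·R̄ = 2.282 × 2.2200 = 5.0660

5.07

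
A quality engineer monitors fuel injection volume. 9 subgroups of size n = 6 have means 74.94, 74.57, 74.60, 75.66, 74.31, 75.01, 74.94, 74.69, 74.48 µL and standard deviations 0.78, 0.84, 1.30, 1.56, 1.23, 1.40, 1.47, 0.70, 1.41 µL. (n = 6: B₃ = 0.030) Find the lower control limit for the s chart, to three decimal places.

0.036

s̄ = (0.78 + 0.84 + 1.30 + 1.56 + 1.23 + 1.40 + 1.47 + 0.70 + 1.41) / 9 = 1.1878
LCL_s = B₃·s̄ = 0.030 × 1.1878 = 0.0356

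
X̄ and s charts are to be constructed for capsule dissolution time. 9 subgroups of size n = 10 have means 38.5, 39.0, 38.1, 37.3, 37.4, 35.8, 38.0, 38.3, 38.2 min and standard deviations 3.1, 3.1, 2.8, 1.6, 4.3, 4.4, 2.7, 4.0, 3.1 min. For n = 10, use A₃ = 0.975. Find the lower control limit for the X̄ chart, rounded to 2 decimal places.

34.69

X̄̄ = (38.5 + 39.0 + 38.1 + 37.3 + 37.4 + 35.8 + 38.0 + 38.3 + 38.2) / 9 = 37.8444
s̄ = (3.1 + 3.1 + 2.8 + 1.6 + 4.3 + 4.4 + 2.7 + 4.0 + 3.1) / 9 = 3.2333
LCL = X̄̄ − A₃·s̄ = 37.8444 − 0.975 × 3.2333 = 34.6919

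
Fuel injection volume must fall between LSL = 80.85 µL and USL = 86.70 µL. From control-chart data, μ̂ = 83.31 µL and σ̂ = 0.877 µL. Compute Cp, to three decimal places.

1.112

Cp = (USL − LSL) / (6σ̂) = (86.70 − 80.85) / (6 × 0.877) = 5.8500 / 5.2620 = 1.1117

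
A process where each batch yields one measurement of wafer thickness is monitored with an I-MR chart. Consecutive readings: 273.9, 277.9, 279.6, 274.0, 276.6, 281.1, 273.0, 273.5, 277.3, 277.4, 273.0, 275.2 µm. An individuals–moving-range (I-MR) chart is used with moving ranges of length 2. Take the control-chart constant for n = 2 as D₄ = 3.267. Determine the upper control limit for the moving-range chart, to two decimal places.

Moving ranges: 4.0, 1.7, 5.6, 2.6, 4.5, 8.1, 0.5, 3.8, 0.1, 4.4, 2.2; M̄R̄ = 37.5000 / 11 = 3.4091
UCL_MR = D₄·M̄R̄ = 3.267 × 3.4091 = 11.1375

11.14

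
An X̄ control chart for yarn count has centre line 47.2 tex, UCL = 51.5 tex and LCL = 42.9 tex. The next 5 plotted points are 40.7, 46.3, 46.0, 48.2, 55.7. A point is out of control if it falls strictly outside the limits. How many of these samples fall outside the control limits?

2

Compare each point to [42.9, 51.5]: sample 1 = 40.7 < LCL; sample 5 = 55.7 > UCL.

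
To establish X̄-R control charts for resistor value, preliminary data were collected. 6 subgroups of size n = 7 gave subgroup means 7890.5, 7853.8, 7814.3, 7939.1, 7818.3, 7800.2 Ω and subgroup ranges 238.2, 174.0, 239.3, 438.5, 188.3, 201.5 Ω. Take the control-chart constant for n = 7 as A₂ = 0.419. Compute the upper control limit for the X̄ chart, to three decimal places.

X̄̄ = (7890.5 + 7853.8 + 7814.3 + 7939.1 + 7818.3 + 7800.2) / 6 = 47116.2000 / 6 = 7852.7000
R̄ = (238.2 + 174.0 + 239.3 + 438.5 + 188.3 + 201.5) / 6 = 1479.8000 / 6 = 246.6333
UCL = X̄̄ + A₂·R̄ = 7852.7000 + 0.419 × 246.6333 = 7956.0394

7956.039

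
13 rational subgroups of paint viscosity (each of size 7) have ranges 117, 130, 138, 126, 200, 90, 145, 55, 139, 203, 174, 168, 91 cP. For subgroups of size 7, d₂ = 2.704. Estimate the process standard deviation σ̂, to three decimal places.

R̄ = (117 + 130 + 138 + 126 + 200 + 90 + 145 + 55 + 139 + 203 + 174 + 168 + 91) / 13 = 136.6154
σ̂ = R̄ / d₂ = 136.6154 / 2.704 = 50.5234

50.523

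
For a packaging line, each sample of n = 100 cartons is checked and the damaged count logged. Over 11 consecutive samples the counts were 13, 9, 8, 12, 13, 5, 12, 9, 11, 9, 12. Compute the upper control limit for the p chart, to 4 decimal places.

0.1938

p̄ = Σdᵢ / (k·n) = 113 / (11 × 100) = 0.10273
UCL = p̄ + 3·√(p̄(1−p̄)/n) = 0.10273 + 3 × √(0.10273×0.89727/100) = 0.10273 + 3 × 0.03036 = 0.19381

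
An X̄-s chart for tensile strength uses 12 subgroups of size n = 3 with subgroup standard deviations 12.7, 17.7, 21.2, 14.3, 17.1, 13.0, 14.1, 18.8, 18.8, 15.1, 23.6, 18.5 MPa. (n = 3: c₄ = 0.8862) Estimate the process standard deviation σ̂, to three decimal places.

19.268

s̄ = (12.7 + 17.7 + 21.2 + 14.3 + 17.1 + 13.0 + 14.1 + 18.8 + 18.8 + 15.1 + 23.6 + 18.5) / 12 = 17.0750
σ̂ = s̄ / c₄ = 17.0750 / 0.8862 = 19.2677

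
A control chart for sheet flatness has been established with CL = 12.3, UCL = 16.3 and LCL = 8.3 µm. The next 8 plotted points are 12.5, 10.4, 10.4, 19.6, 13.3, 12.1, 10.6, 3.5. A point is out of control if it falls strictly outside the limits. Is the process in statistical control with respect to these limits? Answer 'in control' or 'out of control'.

Compare each point to [8.3, 16.3]: sample 4 = 19.6 > UCL; sample 8 = 3.5 < LCL.

out of control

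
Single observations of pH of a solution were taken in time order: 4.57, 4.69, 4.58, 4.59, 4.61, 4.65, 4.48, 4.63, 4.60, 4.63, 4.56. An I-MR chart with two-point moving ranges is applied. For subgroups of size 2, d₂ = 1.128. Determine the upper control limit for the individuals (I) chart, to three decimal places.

4.799

X̄ = (4.57 + 4.69 + 4.58 + 4.59 + 4.61 + 4.65 + 4.48 + 4.63 + 4.60 + 4.63 + 4.56) / 11 = 4.5991
Moving ranges: 0.12, 0.11, 0.01, 0.02, 0.04, 0.17, 0.15, 0.03, 0.03, 0.07; M̄R̄ = 0.7500 / 10 = 0.0750
UCL = X̄ + 3·M̄R̄/d₂ = 4.5991 + 3 × 0.0750 / 1.128 = 4.7986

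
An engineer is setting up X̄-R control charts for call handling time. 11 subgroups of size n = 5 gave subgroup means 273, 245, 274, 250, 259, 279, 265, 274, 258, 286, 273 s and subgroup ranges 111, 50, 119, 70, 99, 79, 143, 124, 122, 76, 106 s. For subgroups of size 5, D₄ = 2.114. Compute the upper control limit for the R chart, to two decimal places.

R̄ = (111 + 50 + 119 + 70 + 99 + 79 + 143 + 124 + 122 + 76 + 106) / 11 = 1099.0000 / 11 = 99.9091
UCL_R = D₄·R̄ = 2.114 × 99.9091 = 211.2078

211.21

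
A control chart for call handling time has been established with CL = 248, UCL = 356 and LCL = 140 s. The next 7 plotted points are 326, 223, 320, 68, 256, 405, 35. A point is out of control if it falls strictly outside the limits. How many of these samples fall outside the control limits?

Compare each point to [140, 356]: sample 4 = 68 < LCL; sample 6 = 405 > UCL; sample 7 = 35 < LCL.

3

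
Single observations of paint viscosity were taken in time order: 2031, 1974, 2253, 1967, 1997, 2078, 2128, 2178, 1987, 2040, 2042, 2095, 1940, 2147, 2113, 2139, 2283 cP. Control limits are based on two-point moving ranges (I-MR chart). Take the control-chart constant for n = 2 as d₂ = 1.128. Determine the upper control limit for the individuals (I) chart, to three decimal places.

2364.130

X̄ = (2031 + 1974 + 2253 + 1967 + 1997 + 2078 + 2128 + 2178 + 1987 + 2040 + 2042 + 2095 + 1940 + 2147 + 2113 + 2139 + 2283) / 17 = 2081.8824
Moving ranges: 57, 279, 286, 30, 81, 50, 50, 191, 53, 2, 53, 155, 207, 34, 26, 144; M̄R̄ = 1698.0000 / 16 = 106.1250
UCL = X̄ + 3·M̄R̄/d₂ = 2081.8824 + 3 × 106.1250 / 1.128 = 2364.1297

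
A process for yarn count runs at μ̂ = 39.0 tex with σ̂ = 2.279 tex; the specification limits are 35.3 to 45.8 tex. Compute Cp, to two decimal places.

0.77

Cp = (USL − LSL) / (6σ̂) = (45.8 − 35.3) / (6 × 2.279) = 10.5000 / 13.6740 = 0.7679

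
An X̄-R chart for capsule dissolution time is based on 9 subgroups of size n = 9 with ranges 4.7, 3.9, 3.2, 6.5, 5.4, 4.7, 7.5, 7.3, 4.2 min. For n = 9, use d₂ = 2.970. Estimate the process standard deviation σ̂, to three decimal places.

1.773

R̄ = (4.7 + 3.9 + 3.2 + 6.5 + 5.4 + 4.7 + 7.5 + 7.3 + 4.2) / 9 = 5.2667
σ̂ = R̄ / d₂ = 5.2667 / 2.970 = 1.7733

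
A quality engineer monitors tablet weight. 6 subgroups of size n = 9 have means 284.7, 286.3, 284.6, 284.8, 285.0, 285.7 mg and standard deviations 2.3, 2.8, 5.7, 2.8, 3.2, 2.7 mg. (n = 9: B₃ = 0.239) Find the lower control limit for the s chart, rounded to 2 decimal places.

s̄ = (2.3 + 2.8 + 5.7 + 2.8 + 3.2 + 2.7) / 6 = 3.2500
LCL_s = B₃·s̄ = 0.239 × 3.2500 = 0.7767

0.78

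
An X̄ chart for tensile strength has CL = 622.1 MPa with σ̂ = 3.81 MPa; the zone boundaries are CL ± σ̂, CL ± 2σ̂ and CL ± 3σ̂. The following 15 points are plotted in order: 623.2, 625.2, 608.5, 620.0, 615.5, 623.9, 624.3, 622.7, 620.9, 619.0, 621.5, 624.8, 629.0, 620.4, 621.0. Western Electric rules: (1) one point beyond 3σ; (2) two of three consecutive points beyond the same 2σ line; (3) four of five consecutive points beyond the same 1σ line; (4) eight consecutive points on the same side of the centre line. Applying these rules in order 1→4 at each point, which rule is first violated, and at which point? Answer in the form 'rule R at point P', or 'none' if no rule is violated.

rule 1 at point 3

Zone of each point (C = within 1σ̂, B = 1σ̂–2σ̂, A = 2σ̂–3σ̂, * = beyond 3σ̂; sign = side of CL): 1:+C, 2:+C, 3:-*, 4:-C, 5:-B, 6:+C, 7:+C, 8:+C, 9:-C, 10:-C, 11:-C, 12:+C, 13:+B, 14:-C, 15:-C
Rule 1 (one point beyond the 3σ limits) is satisfied at point 3.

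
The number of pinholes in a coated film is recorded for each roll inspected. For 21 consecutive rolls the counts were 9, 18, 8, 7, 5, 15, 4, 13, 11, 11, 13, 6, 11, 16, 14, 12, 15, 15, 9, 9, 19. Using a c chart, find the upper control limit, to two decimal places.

c̄ = (9 + 18 + 8 + 7 + 5 + 15 + 4 + 13 + 11 + 11 + 13 + 6 + 11 + 16 + 14 + 12 + 15 + 15 + 9 + 9 + 19) / 21 = 240 / 21 = 11.4286
UCL = c̄ + 3√c̄ = 11.4286 + 3 × √11.4286 = 11.4286 + 3 × 3.3806 = 21.5704

21.57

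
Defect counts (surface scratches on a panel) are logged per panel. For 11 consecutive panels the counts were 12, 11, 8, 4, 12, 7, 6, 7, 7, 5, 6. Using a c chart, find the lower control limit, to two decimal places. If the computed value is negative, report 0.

0.00

c̄ = (12 + 11 + 8 + 4 + 12 + 7 + 6 + 7 + 7 + 5 + 6) / 11 = 85 / 11 = 7.7273
LCL = c̄ − 3√c̄ = 7.7273 − 3 × 2.7798 = -0.6121 → 0 (cannot be negative)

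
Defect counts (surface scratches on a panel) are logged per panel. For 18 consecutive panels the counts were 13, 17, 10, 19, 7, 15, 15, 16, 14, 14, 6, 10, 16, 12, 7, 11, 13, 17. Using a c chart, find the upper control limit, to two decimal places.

23.66

c̄ = (13 + 17 + 10 + 19 + 7 + 15 + 15 + 16 + 14 + 14 + 6 + 10 + 16 + 12 + 7 + 11 + 13 + 17) / 18 = 232 / 18 = 12.8889
UCL = c̄ + 3√c̄ = 12.8889 + 3 × √12.8889 = 12.8889 + 3 × 3.5901 = 23.6592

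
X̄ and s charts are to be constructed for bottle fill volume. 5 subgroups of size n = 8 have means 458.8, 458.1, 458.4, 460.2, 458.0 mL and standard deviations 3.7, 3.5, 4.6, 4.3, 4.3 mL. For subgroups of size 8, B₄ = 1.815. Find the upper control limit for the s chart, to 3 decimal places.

7.405

s̄ = (3.7 + 3.5 + 4.6 + 4.3 + 4.3) / 5 = 4.0800
UCL_s = B₄·s̄ = 1.815 × 4.0800 = 7.4052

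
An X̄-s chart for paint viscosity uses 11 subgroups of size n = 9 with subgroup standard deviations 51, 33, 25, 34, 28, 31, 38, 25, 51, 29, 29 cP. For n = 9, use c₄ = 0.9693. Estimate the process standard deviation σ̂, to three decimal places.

35.077

s̄ = (51 + 33 + 25 + 34 + 28 + 31 + 38 + 25 + 51 + 29 + 29) / 11 = 34.0000
σ̂ = s̄ / c₄ = 34.0000 / 0.9693 = 35.0769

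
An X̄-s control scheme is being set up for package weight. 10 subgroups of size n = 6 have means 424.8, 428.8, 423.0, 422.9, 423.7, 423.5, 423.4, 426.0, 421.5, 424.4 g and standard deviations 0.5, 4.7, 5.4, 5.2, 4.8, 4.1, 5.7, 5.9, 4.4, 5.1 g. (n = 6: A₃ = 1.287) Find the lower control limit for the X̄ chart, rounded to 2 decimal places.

418.31

X̄̄ = (424.8 + 428.8 + 423.0 + 422.9 + 423.7 + 423.5 + 423.4 + 426.0 + 421.5 + 424.4) / 10 = 424.2000
s̄ = (0.5 + 4.7 + 5.4 + 5.2 + 4.8 + 4.1 + 5.7 + 5.9 + 4.4 + 5.1) / 10 = 4.5800
LCL = X̄̄ − A₃·s̄ = 424.2000 − 1.287 × 4.5800 = 418.3055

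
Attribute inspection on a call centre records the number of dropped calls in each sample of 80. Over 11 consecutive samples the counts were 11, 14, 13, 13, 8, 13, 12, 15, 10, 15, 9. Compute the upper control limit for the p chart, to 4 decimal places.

p̄ = Σdᵢ / (k·n) = 133 / (11 × 80) = 0.15114
UCL = p̄ + 3·√(p̄(1−p̄)/n) = 0.15114 + 3 × √(0.15114×0.84886/80) = 0.15114 + 3 × 0.04005 = 0.27127

0.2713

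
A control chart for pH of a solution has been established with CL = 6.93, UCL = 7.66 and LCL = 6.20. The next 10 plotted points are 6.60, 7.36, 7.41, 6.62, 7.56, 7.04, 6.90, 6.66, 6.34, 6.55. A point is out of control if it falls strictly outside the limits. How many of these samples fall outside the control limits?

0

All 10 points lie within [6.20, 7.66].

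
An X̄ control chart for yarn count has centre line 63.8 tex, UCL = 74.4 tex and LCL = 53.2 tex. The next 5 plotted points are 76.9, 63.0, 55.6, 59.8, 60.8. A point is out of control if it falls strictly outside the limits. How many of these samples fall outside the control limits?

1

Compare each point to [53.2, 74.4]: sample 1 = 76.9 > UCL.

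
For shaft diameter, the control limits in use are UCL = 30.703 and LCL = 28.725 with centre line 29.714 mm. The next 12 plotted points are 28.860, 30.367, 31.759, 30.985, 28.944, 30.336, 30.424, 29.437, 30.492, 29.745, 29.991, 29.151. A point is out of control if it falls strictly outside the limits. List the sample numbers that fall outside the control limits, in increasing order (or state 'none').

Compare each point to [28.725, 30.703]: sample 3 = 31.759 > UCL; sample 4 = 30.985 > UCL.

3, 4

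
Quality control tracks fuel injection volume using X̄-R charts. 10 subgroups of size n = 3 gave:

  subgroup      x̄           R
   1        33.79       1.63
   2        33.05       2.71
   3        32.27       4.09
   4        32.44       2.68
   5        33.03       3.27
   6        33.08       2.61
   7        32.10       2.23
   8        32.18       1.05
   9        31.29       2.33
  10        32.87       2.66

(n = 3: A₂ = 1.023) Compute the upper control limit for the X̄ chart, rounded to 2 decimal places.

35.19

X̄̄ = (33.79 + 33.05 + 32.27 + 32.44 + 33.03 + 33.08 + 32.10 + 32.18 + 31.29 + 32.87) / 10 = 326.1000 / 10 = 32.6100
R̄ = (1.63 + 2.71 + 4.09 + 2.68 + 3.27 + 2.61 + 2.23 + 1.05 + 2.33 + 2.66) / 10 = 25.2600 / 10 = 2.5260
UCL = X̄̄ + A₂·R̄ = 32.6100 + 1.023 × 2.5260 = 35.1941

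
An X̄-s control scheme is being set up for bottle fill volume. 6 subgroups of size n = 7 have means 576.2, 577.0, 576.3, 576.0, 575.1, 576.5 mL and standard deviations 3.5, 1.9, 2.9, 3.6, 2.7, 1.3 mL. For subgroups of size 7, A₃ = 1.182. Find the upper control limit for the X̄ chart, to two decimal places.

X̄̄ = (576.2 + 577.0 + 576.3 + 576.0 + 575.1 + 576.5) / 6 = 576.1833
s̄ = (3.5 + 1.9 + 2.9 + 3.6 + 2.7 + 1.3) / 6 = 2.6500
UCL = X̄̄ + A₃·s̄ = 576.1833 + 1.182 × 2.6500 = 579.3156

579.32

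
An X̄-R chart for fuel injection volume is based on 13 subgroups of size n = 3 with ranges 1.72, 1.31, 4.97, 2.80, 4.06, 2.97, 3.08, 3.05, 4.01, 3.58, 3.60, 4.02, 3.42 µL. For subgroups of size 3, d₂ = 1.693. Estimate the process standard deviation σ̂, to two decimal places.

R̄ = (1.72 + 1.31 + 4.97 + 2.80 + 4.06 + 2.97 + 3.08 + 3.05 + 4.01 + 3.58 + 3.60 + 4.02 + 3.42) / 13 = 3.2762
σ̂ = R̄ / d₂ = 3.2762 / 1.693 = 1.9351

1.94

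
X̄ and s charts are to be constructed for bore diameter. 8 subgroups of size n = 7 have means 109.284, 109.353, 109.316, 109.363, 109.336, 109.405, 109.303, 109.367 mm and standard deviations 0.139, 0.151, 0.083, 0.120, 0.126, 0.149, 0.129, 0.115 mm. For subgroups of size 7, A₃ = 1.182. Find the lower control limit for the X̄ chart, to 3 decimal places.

X̄̄ = (109.284 + 109.353 + 109.316 + 109.363 + 109.336 + 109.405 + 109.303 + 109.367) / 8 = 109.3409
s̄ = (0.139 + 0.151 + 0.083 + 0.120 + 0.126 + 0.149 + 0.129 + 0.115) / 8 = 0.1265
LCL = X̄̄ − A₃·s̄ = 109.3409 − 1.182 × 0.1265 = 109.1914

109.191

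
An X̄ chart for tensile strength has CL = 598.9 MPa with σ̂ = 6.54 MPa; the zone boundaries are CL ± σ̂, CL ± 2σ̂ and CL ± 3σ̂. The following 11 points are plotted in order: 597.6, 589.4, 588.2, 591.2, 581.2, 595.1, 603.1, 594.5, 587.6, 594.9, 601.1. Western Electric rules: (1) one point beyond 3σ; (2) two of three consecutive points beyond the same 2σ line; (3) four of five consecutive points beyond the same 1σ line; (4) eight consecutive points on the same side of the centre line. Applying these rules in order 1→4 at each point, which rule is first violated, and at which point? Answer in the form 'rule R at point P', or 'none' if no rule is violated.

rule 3 at point 5

Zone of each point (C = within 1σ̂, B = 1σ̂–2σ̂, A = 2σ̂–3σ̂, * = beyond 3σ̂; sign = side of CL): 1:-C, 2:-B, 3:-B, 4:-B, 5:-A, 6:-C, 7:+C, 8:-C, 9:-B, 10:-C, 11:+C
Rule 3 (four of five consecutive points beyond the same 1σ limit) is satisfied at point 5.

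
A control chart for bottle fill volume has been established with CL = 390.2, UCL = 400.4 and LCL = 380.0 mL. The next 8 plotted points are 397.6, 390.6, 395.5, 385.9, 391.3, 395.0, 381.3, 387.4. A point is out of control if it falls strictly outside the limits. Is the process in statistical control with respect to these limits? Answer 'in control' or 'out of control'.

in control

All 8 points lie within [380.0, 400.4].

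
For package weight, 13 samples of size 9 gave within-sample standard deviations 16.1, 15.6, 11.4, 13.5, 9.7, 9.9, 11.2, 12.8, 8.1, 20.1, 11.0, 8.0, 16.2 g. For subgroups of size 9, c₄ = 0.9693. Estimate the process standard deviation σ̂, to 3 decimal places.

12.983

s̄ = (16.1 + 15.6 + 11.4 + 13.5 + 9.7 + 9.9 + 11.2 + 12.8 + 8.1 + 20.1 + 11.0 + 8.0 + 16.2) / 13 = 12.5846
σ̂ = s̄ / c₄ = 12.5846 / 0.9693 = 12.9832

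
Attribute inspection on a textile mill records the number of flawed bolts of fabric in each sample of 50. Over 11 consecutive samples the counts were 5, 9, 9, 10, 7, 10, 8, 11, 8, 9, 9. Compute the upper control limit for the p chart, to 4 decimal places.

0.3331

p̄ = Σdᵢ / (k·n) = 95 / (11 × 50) = 0.17273
UCL = p̄ + 3·√(p̄(1−p̄)/n) = 0.17273 + 3 × √(0.17273×0.82727/50) = 0.17273 + 3 × 0.05346 = 0.33310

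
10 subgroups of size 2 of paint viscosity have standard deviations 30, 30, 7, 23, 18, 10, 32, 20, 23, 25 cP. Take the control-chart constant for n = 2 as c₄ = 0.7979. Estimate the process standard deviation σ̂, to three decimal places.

27.322

s̄ = (30 + 30 + 7 + 23 + 18 + 10 + 32 + 20 + 23 + 25) / 10 = 21.8000
σ̂ = s̄ / c₄ = 21.8000 / 0.7979 = 27.3217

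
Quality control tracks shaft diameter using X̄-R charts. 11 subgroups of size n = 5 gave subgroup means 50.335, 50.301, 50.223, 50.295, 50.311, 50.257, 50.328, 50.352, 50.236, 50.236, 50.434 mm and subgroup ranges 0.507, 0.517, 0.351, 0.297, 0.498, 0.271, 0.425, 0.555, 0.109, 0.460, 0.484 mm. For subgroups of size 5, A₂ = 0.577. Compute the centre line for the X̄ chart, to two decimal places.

50.30

X̄̄ = (50.335 + 50.301 + 50.223 + 50.295 + 50.311 + 50.257 + 50.328 + 50.352 + 50.236 + 50.236 + 50.434) / 11 = 553.3080 / 11 = 50.3007
CL = X̄̄ = 50.3007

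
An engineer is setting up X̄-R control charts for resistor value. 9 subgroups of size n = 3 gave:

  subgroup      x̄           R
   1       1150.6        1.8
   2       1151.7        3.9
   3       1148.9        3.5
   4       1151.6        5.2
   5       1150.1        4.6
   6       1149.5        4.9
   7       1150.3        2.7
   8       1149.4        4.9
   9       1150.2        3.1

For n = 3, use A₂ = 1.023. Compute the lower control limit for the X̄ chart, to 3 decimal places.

1146.323

X̄̄ = (1150.6 + 1151.7 + 1148.9 + 1151.6 + 1150.1 + 1149.5 + 1150.3 + 1149.4 + 1150.2) / 9 = 10352.3000 / 9 = 1150.2556
R̄ = (1.8 + 3.9 + 3.5 + 5.2 + 4.6 + 4.9 + 2.7 + 4.9 + 3.1) / 9 = 34.6000 / 9 = 3.8444
LCL = X̄̄ − A₂·R̄ = 1150.2556 − 1.023 × 3.8444 = 1146.3227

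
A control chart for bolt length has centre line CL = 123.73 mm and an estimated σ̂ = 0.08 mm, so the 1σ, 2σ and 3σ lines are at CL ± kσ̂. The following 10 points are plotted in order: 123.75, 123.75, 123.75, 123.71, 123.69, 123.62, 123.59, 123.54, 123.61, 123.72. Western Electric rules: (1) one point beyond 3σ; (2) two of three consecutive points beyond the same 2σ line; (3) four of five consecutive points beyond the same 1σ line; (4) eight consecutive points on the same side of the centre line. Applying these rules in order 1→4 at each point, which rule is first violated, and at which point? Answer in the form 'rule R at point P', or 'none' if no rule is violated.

rule 3 at point 9

Zone of each point (C = within 1σ̂, B = 1σ̂–2σ̂, A = 2σ̂–3σ̂, * = beyond 3σ̂; sign = side of CL): 1:+C, 2:+C, 3:+C, 4:-C, 5:-C, 6:-B, 7:-B, 8:-A, 9:-B, 10:-C
Rule 3 (four of five consecutive points beyond the same 1σ limit) is satisfied at point 9.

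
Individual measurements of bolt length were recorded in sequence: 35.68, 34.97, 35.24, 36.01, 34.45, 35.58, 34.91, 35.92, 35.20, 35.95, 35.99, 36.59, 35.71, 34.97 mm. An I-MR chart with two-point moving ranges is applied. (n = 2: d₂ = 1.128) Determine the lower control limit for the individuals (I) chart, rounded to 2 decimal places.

X̄ = (35.68 + 34.97 + 35.24 + 36.01 + 34.45 + 35.58 + 34.91 + 35.92 + 35.20 + 35.95 + 35.99 + 36.59 + 35.71 + 34.97) / 14 = 35.5121
Moving ranges: 0.71, 0.27, 0.77, 1.56, 1.13, 0.67, 1.01, 0.72, 0.75, 0.04, 0.60, 0.88, 0.74; M̄R̄ = 9.8500 / 13 = 0.7577
LCL = X̄ − 3·M̄R̄/d₂ = 35.5121 − 3 × 0.7577 / 1.128 = 33.4970

33.50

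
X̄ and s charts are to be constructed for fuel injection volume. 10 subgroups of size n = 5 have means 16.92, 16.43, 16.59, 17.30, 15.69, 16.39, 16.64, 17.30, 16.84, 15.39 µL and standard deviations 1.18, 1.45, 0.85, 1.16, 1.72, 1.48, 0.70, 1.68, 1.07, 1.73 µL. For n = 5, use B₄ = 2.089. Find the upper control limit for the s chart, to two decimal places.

s̄ = (1.18 + 1.45 + 0.85 + 1.16 + 1.72 + 1.48 + 0.70 + 1.68 + 1.07 + 1.73) / 10 = 1.3020
UCL_s = B₄·s̄ = 2.089 × 1.3020 = 2.7199

2.72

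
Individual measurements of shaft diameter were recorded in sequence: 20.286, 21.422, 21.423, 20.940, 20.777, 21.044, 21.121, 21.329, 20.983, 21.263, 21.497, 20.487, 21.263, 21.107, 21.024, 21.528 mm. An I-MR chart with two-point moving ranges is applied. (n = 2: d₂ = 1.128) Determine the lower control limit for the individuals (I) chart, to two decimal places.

20.08

X̄ = (20.286 + 21.422 + 21.423 + 20.940 + 20.777 + 21.044 + 21.121 + 21.329 + 20.983 + 21.263 + 21.497 + 20.487 + 21.263 + 21.107 + 21.024 + 21.528) / 16 = 21.0934
Moving ranges: 1.136, 0.001, 0.483, 0.163, 0.267, 0.077, 0.208, 0.346, 0.280, 0.234, 1.010, 0.776, 0.156, 0.083, 0.504; M̄R̄ = 5.7240 / 15 = 0.3816
LCL = X̄ − 3·M̄R̄/d₂ = 21.0934 − 3 × 0.3816 / 1.128 = 20.0785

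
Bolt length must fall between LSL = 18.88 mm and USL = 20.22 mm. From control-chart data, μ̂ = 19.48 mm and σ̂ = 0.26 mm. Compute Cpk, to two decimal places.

Cpu = (USL − μ̂) / (3σ̂) = (20.22 − 19.48) / (3 × 0.26) = 0.9487; Cpl = (μ̂ − LSL) / (3σ̂) = (19.48 − 18.88) / (3 × 0.26) = 0.7692; Cpk = min(Cpu, Cpl) = 0.7692

0.77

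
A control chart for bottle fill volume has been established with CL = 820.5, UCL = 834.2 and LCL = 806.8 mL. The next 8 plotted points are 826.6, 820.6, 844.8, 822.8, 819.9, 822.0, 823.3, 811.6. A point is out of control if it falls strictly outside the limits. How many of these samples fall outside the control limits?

Compare each point to [806.8, 834.2]: sample 3 = 844.8 > UCL.

1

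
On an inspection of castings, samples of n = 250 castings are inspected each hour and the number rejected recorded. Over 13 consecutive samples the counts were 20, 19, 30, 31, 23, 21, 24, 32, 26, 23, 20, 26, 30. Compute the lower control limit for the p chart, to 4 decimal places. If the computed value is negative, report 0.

p̄ = Σdᵢ / (k·n) = 325 / (13 × 250) = 0.10000
LCL = p̄ − 3·√(p̄(1−p̄)/n) = 0.10000 − 3 × 0.01897 = 0.04308

0.0431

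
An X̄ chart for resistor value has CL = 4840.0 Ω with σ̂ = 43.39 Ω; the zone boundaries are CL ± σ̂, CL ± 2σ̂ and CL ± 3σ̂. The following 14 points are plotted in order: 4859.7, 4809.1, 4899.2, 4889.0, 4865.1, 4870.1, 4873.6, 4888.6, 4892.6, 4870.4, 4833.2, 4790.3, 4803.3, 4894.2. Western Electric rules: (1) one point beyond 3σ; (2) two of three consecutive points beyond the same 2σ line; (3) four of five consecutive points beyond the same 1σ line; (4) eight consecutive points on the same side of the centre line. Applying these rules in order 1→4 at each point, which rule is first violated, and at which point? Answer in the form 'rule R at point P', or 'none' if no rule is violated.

Zone of each point (C = within 1σ̂, B = 1σ̂–2σ̂, A = 2σ̂–3σ̂, * = beyond 3σ̂; sign = side of CL): 1:+C, 2:-C, 3:+B, 4:+B, 5:+C, 6:+C, 7:+C, 8:+B, 9:+B, 10:+C, 11:-C, 12:-B, 13:-C, 14:+B
Rule 4 (eight consecutive points on the same side of the centre line) is satisfied at point 10.

rule 4 at point 10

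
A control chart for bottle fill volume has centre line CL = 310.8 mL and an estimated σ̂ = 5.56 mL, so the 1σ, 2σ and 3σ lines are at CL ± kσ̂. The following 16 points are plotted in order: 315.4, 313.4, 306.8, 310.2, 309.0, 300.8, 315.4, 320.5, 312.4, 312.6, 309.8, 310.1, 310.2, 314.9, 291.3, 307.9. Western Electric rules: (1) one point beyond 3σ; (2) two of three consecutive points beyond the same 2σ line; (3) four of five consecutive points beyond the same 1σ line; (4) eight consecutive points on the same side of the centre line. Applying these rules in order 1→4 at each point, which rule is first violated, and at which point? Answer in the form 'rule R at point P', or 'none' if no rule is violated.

Zone of each point (C = within 1σ̂, B = 1σ̂–2σ̂, A = 2σ̂–3σ̂, * = beyond 3σ̂; sign = side of CL): 1:+C, 2:+C, 3:-C, 4:-C, 5:-C, 6:-B, 7:+C, 8:+B, 9:+C, 10:+C, 11:-C, 12:-C, 13:-C, 14:+C, 15:-*, 16:-C
Rule 1 (one point beyond the 3σ limits) is satisfied at point 15.

rule 1 at point 15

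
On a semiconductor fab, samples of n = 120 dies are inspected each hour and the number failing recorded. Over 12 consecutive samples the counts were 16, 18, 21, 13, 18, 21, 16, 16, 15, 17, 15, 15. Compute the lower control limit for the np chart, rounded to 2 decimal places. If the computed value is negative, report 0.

5.36

p̄ = Σdᵢ / (k·n) = 201 / (12 × 120) = 0.13958
LCL = np̄ − 3·√(np̄(1−p̄)) = 16.7500 − 3 × 3.7963 = 5.3611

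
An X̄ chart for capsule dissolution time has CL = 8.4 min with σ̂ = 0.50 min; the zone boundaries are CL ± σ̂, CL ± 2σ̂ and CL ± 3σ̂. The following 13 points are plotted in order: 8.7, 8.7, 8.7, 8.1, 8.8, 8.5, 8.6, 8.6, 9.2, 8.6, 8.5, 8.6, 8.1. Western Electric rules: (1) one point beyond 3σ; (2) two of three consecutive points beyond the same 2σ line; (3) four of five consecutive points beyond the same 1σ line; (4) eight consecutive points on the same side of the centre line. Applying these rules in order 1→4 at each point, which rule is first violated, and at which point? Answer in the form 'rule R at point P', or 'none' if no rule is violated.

Zone of each point (C = within 1σ̂, B = 1σ̂–2σ̂, A = 2σ̂–3σ̂, * = beyond 3σ̂; sign = side of CL): 1:+C, 2:+C, 3:+C, 4:-C, 5:+C, 6:+C, 7:+C, 8:+C, 9:+B, 10:+C, 11:+C, 12:+C, 13:-C
Rule 4 (eight consecutive points on the same side of the centre line) is satisfied at point 12.

rule 4 at point 12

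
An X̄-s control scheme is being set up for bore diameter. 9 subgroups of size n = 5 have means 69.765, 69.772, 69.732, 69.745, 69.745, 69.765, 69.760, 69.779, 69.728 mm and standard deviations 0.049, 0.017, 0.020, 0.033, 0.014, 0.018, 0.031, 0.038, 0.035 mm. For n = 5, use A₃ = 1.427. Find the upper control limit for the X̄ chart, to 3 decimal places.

X̄̄ = (69.765 + 69.772 + 69.732 + 69.745 + 69.745 + 69.765 + 69.760 + 69.779 + 69.728) / 9 = 69.7546
s̄ = (0.049 + 0.017 + 0.020 + 0.033 + 0.014 + 0.018 + 0.031 + 0.038 + 0.035) / 9 = 0.0283
UCL = X̄̄ + A₃·s̄ = 69.7546 + 1.427 × 0.0283 = 69.7950

69.795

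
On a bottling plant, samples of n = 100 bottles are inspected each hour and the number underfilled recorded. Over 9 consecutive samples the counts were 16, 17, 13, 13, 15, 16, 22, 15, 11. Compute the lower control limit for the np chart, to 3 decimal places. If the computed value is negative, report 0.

4.524

p̄ = Σdᵢ / (k·n) = 138 / (9 × 100) = 0.15333
LCL = np̄ − 3·√(np̄(1−p̄)) = 15.3333 − 3 × 3.6031 = 4.5241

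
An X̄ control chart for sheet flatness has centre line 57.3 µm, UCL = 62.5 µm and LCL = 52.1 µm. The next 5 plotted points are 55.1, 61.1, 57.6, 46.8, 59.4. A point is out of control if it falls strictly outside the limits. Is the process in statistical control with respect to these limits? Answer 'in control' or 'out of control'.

Compare each point to [52.1, 62.5]: sample 4 = 46.8 < LCL.

out of control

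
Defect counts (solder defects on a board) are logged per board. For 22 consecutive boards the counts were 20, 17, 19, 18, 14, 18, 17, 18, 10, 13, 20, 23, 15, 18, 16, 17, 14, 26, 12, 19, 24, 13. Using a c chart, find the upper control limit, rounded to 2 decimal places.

29.80

c̄ = (20 + 17 + 19 + 18 + 14 + 18 + 17 + 18 + 10 + 13 + 20 + 23 + 15 + 18 + 16 + 17 + 14 + 26 + 12 + 19 + 24 + 13) / 22 = 381 / 22 = 17.3182
UCL = c̄ + 3√c̄ = 17.3182 + 3 × √17.3182 = 17.3182 + 3 × 4.1615 = 29.8027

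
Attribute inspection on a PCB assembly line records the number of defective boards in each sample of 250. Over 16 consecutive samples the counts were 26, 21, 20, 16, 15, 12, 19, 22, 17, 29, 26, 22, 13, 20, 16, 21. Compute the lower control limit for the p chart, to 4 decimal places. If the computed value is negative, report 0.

0.0276

p̄ = Σdᵢ / (k·n) = 315 / (16 × 250) = 0.07875
LCL = p̄ − 3·√(p̄(1−p̄)/n) = 0.07875 − 3 × 0.01704 = 0.02764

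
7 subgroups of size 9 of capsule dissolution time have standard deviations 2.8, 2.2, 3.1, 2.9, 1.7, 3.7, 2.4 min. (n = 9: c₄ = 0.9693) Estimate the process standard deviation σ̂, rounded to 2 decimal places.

2.77

s̄ = (2.8 + 2.2 + 3.1 + 2.9 + 1.7 + 3.7 + 2.4) / 7 = 2.6857
σ̂ = s̄ / c₄ = 2.6857 / 0.9693 = 2.7708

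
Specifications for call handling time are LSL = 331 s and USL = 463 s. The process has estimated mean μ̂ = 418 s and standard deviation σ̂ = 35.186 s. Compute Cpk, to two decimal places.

0.43

Cpu = (USL − μ̂) / (3σ̂) = (463 − 418) / (3 × 35.186) = 0.4263; Cpl = (μ̂ − LSL) / (3σ̂) = (418 − 331) / (3 × 35.186) = 0.8242; Cpk = min(Cpu, Cpl) = 0.4263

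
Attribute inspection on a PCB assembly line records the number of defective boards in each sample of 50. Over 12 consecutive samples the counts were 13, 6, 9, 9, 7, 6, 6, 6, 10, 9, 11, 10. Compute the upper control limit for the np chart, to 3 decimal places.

p̄ = Σdᵢ / (k·n) = 102 / (12 × 50) = 0.17000
UCL = np̄ + 3·√(np̄(1−p̄)) = 8.5000 + 3 × √(8.5000×0.83000) = 8.5000 + 3 × 2.6561 = 16.4684

16.468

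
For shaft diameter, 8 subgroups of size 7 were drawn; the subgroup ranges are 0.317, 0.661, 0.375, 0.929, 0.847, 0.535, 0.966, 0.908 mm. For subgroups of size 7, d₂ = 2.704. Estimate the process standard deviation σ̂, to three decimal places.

0.256

R̄ = (0.317 + 0.661 + 0.375 + 0.929 + 0.847 + 0.535 + 0.966 + 0.908) / 8 = 0.6923
σ̂ = R̄ / d₂ = 0.6923 / 2.704 = 0.2560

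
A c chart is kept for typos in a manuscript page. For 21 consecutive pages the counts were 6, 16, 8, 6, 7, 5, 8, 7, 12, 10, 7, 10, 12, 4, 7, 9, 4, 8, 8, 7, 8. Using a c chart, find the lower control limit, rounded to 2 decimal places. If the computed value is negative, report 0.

c̄ = (6 + 16 + 8 + 6 + 7 + 5 + 8 + 7 + 12 + 10 + 7 + 10 + 12 + 4 + 7 + 9 + 4 + 8 + 8 + 7 + 8) / 21 = 169 / 21 = 8.0476
LCL = c̄ − 3√c̄ = 8.0476 − 3 × 2.8368 = -0.4629 → 0 (cannot be negative)

0.00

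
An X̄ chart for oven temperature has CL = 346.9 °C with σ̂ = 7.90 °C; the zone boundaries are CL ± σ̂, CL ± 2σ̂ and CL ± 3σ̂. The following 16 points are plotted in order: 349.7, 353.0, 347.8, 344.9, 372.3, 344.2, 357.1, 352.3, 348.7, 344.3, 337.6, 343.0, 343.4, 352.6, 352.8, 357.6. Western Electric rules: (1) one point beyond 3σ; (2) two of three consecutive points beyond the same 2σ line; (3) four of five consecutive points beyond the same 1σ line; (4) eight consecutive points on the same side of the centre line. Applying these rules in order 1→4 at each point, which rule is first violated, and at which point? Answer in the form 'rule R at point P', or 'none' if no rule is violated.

Zone of each point (C = within 1σ̂, B = 1σ̂–2σ̂, A = 2σ̂–3σ̂, * = beyond 3σ̂; sign = side of CL): 1:+C, 2:+C, 3:+C, 4:-C, 5:+*, 6:-C, 7:+B, 8:+C, 9:+C, 10:-C, 11:-B, 12:-C, 13:-C, 14:+C, 15:+C, 16:+B
Rule 1 (one point beyond the 3σ limits) is satisfied at point 5.

rule 1 at point 5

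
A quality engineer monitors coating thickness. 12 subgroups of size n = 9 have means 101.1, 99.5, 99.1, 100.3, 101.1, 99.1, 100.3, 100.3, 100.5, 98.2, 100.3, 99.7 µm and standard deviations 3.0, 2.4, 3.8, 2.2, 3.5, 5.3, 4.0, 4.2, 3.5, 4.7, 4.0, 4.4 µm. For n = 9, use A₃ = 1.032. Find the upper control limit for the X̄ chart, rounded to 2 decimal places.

103.83

X̄̄ = (101.1 + 99.5 + 99.1 + 100.3 + 101.1 + 99.1 + 100.3 + 100.3 + 100.5 + 98.2 + 100.3 + 99.7) / 12 = 99.9583
s̄ = (3.0 + 2.4 + 3.8 + 2.2 + 3.5 + 5.3 + 4.0 + 4.2 + 3.5 + 4.7 + 4.0 + 4.4) / 12 = 3.7500
UCL = X̄̄ + A₃·s̄ = 99.9583 + 1.032 × 3.7500 = 103.8283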